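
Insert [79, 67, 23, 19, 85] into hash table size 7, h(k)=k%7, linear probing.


Insert 79: h=2 -> slot 2
Insert 67: h=4 -> slot 4
Insert 23: h=2, 1 probes -> slot 3
Insert 19: h=5 -> slot 5
Insert 85: h=1 -> slot 1

Table: [None, 85, 79, 23, 67, 19, None]


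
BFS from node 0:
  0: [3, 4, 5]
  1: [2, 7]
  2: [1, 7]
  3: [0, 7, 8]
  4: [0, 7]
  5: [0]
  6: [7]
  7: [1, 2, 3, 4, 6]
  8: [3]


Visit 0, enqueue [3, 4, 5]
Visit 3, enqueue [7, 8]
Visit 4, enqueue []
Visit 5, enqueue []
Visit 7, enqueue [1, 2, 6]
Visit 8, enqueue []
Visit 1, enqueue []
Visit 2, enqueue []
Visit 6, enqueue []

BFS order: [0, 3, 4, 5, 7, 8, 1, 2, 6]


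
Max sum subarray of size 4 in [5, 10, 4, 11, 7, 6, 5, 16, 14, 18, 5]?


[0:4]: 30
[1:5]: 32
[2:6]: 28
[3:7]: 29
[4:8]: 34
[5:9]: 41
[6:10]: 53
[7:11]: 53

Max: 53 at [6:10]


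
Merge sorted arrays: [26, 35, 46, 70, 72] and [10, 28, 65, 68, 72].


Take 10 from B
Take 26 from A
Take 28 from B
Take 35 from A
Take 46 from A
Take 65 from B
Take 68 from B
Take 70 from A
Take 72 from A

Merged: [10, 26, 28, 35, 46, 65, 68, 70, 72, 72]


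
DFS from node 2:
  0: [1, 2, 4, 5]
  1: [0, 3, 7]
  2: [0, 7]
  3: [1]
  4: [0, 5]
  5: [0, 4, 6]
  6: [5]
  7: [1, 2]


Visit 2, push [7, 0]
Visit 0, push [5, 4, 1]
Visit 1, push [7, 3]
Visit 3, push []
Visit 7, push []
Visit 4, push [5]
Visit 5, push [6]
Visit 6, push []

DFS order: [2, 0, 1, 3, 7, 4, 5, 6]


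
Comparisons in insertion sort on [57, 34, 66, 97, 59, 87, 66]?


Algorithm: insertion sort
Input: [57, 34, 66, 97, 59, 87, 66]
Sorted: [34, 57, 59, 66, 66, 87, 97]

11


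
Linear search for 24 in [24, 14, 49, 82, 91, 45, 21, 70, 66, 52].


i=0: 24==24 found!

Found at 0, 1 comps


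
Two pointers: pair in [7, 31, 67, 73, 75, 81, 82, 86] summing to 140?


lo=0(7)+hi=7(86)=93
lo=1(31)+hi=7(86)=117
lo=2(67)+hi=7(86)=153
lo=2(67)+hi=6(82)=149
lo=2(67)+hi=5(81)=148
lo=2(67)+hi=4(75)=142
lo=2(67)+hi=3(73)=140

Yes: 67+73=140


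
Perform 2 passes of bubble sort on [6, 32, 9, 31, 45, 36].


Initial: [6, 32, 9, 31, 45, 36]
Pass 1: [6, 9, 31, 32, 36, 45] (3 swaps)
Pass 2: [6, 9, 31, 32, 36, 45] (0 swaps)

After 2 passes: [6, 9, 31, 32, 36, 45]


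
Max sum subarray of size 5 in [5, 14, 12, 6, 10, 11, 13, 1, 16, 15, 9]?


[0:5]: 47
[1:6]: 53
[2:7]: 52
[3:8]: 41
[4:9]: 51
[5:10]: 56
[6:11]: 54

Max: 56 at [5:10]


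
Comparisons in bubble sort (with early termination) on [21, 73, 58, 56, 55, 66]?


Algorithm: bubble sort (with early termination)
Input: [21, 73, 58, 56, 55, 66]
Sorted: [21, 55, 56, 58, 66, 73]

14


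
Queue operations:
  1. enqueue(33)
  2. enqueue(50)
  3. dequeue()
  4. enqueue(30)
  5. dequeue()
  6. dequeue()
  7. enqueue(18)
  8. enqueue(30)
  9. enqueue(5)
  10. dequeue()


enqueue(33) -> [33]
enqueue(50) -> [33, 50]
dequeue()->33, [50]
enqueue(30) -> [50, 30]
dequeue()->50, [30]
dequeue()->30, []
enqueue(18) -> [18]
enqueue(30) -> [18, 30]
enqueue(5) -> [18, 30, 5]
dequeue()->18, [30, 5]

Final queue: [30, 5]


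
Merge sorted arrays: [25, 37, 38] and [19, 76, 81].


Take 19 from B
Take 25 from A
Take 37 from A
Take 38 from A

Merged: [19, 25, 37, 38, 76, 81]


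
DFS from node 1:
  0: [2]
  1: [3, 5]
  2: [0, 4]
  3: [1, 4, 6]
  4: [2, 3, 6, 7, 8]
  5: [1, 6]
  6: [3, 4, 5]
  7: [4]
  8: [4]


Visit 1, push [5, 3]
Visit 3, push [6, 4]
Visit 4, push [8, 7, 6, 2]
Visit 2, push [0]
Visit 0, push []
Visit 6, push [5]
Visit 5, push []
Visit 7, push []
Visit 8, push []

DFS order: [1, 3, 4, 2, 0, 6, 5, 7, 8]


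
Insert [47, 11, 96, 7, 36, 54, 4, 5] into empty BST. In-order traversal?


Insert 47: root
Insert 11: L from 47
Insert 96: R from 47
Insert 7: L from 47 -> L from 11
Insert 36: L from 47 -> R from 11
Insert 54: R from 47 -> L from 96
Insert 4: L from 47 -> L from 11 -> L from 7
Insert 5: L from 47 -> L from 11 -> L from 7 -> R from 4

In-order: [4, 5, 7, 11, 36, 47, 54, 96]


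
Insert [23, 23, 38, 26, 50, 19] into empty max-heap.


Insert 23: [23]
Insert 23: [23, 23]
Insert 38: [38, 23, 23]
Insert 26: [38, 26, 23, 23]
Insert 50: [50, 38, 23, 23, 26]
Insert 19: [50, 38, 23, 23, 26, 19]

Final heap: [50, 38, 23, 23, 26, 19]


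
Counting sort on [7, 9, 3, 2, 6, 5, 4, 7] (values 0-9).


Input: [7, 9, 3, 2, 6, 5, 4, 7]
Counts: [0, 0, 1, 1, 1, 1, 1, 2, 0, 1]

Sorted: [2, 3, 4, 5, 6, 7, 7, 9]


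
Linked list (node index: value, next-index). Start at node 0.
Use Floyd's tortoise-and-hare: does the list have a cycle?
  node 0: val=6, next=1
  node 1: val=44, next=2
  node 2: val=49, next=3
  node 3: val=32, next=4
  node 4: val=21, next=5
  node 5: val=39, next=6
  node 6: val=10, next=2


Floyd's tortoise (slow, +1) and hare (fast, +2):
  init: slow=0, fast=0
  step 1: slow=1, fast=2
  step 2: slow=2, fast=4
  step 3: slow=3, fast=6
  step 4: slow=4, fast=3
  step 5: slow=5, fast=5
  slow == fast at node 5: cycle detected

Cycle: yes


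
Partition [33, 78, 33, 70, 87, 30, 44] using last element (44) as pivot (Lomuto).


Pivot: 44
  33 <= 44: advance i (no swap)
  33 <= 44: swap -> [33, 33, 78, 70, 87, 30, 44]
  30 <= 44: swap -> [33, 33, 30, 70, 87, 78, 44]
Place pivot at 3: [33, 33, 30, 44, 87, 78, 70]

Partitioned: [33, 33, 30, 44, 87, 78, 70]


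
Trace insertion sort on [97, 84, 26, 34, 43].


Initial: [97, 84, 26, 34, 43]
Insert 84: [84, 97, 26, 34, 43]
Insert 26: [26, 84, 97, 34, 43]
Insert 34: [26, 34, 84, 97, 43]
Insert 43: [26, 34, 43, 84, 97]

Sorted: [26, 34, 43, 84, 97]


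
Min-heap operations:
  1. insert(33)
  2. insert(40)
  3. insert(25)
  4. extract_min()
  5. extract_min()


insert(33) -> [33]
insert(40) -> [33, 40]
insert(25) -> [25, 40, 33]
extract_min()->25, [33, 40]
extract_min()->33, [40]

Final heap: [40]


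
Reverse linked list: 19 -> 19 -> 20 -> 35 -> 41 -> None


Step 1: curr=19, set curr.next=prev(None) | reversed so far: 19
Step 2: curr=19, set curr.next=prev(19) | reversed so far: 19 -> 19
Step 3: curr=20, set curr.next=prev(19) | reversed so far: 20 -> 19 -> 19
Step 4: curr=35, set curr.next=prev(20) | reversed so far: 35 -> 20 -> 19 -> 19
Step 5: curr=41, set curr.next=prev(35) | reversed so far: 41 -> 35 -> 20 -> 19 -> 19

41 -> 35 -> 20 -> 19 -> 19 -> None


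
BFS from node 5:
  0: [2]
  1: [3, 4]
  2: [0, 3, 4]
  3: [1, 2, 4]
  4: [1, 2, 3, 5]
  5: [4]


Visit 5, enqueue [4]
Visit 4, enqueue [1, 2, 3]
Visit 1, enqueue []
Visit 2, enqueue [0]
Visit 3, enqueue []
Visit 0, enqueue []

BFS order: [5, 4, 1, 2, 3, 0]


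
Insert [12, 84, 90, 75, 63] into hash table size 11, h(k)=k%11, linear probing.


Insert 12: h=1 -> slot 1
Insert 84: h=7 -> slot 7
Insert 90: h=2 -> slot 2
Insert 75: h=9 -> slot 9
Insert 63: h=8 -> slot 8

Table: [None, 12, 90, None, None, None, None, 84, 63, 75, None]


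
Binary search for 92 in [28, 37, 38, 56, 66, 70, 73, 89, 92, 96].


Step 1: lo=0, hi=9, mid=4, val=66
Step 2: lo=5, hi=9, mid=7, val=89
Step 3: lo=8, hi=9, mid=8, val=92

Found at index 8


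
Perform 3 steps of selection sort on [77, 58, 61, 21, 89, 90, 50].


Initial: [77, 58, 61, 21, 89, 90, 50]
Step 1: min=21 at 3
  Swap: [21, 58, 61, 77, 89, 90, 50]
Step 2: min=50 at 6
  Swap: [21, 50, 61, 77, 89, 90, 58]
Step 3: min=58 at 6
  Swap: [21, 50, 58, 77, 89, 90, 61]

After 3 steps: [21, 50, 58, 77, 89, 90, 61]


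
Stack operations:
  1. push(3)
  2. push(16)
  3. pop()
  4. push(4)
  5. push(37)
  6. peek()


push(3) -> [3]
push(16) -> [3, 16]
pop()->16, [3]
push(4) -> [3, 4]
push(37) -> [3, 4, 37]
peek()->37

Final stack: [3, 4, 37]


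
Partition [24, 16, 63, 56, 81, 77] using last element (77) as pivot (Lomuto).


Pivot: 77
  24 <= 77: advance i (no swap)
  16 <= 77: advance i (no swap)
  63 <= 77: advance i (no swap)
  56 <= 77: advance i (no swap)
Place pivot at 4: [24, 16, 63, 56, 77, 81]

Partitioned: [24, 16, 63, 56, 77, 81]


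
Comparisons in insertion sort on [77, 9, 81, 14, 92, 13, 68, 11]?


Algorithm: insertion sort
Input: [77, 9, 81, 14, 92, 13, 68, 11]
Sorted: [9, 11, 13, 14, 68, 77, 81, 92]

22


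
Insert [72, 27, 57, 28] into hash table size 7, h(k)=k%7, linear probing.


Insert 72: h=2 -> slot 2
Insert 27: h=6 -> slot 6
Insert 57: h=1 -> slot 1
Insert 28: h=0 -> slot 0

Table: [28, 57, 72, None, None, None, 27]


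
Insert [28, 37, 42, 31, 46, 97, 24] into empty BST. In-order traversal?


Insert 28: root
Insert 37: R from 28
Insert 42: R from 28 -> R from 37
Insert 31: R from 28 -> L from 37
Insert 46: R from 28 -> R from 37 -> R from 42
Insert 97: R from 28 -> R from 37 -> R from 42 -> R from 46
Insert 24: L from 28

In-order: [24, 28, 31, 37, 42, 46, 97]


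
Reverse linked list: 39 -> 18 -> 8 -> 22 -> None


Step 1: curr=39, set curr.next=prev(None) | reversed so far: 39
Step 2: curr=18, set curr.next=prev(39) | reversed so far: 18 -> 39
Step 3: curr=8, set curr.next=prev(18) | reversed so far: 8 -> 18 -> 39
Step 4: curr=22, set curr.next=prev(8) | reversed so far: 22 -> 8 -> 18 -> 39

22 -> 8 -> 18 -> 39 -> None


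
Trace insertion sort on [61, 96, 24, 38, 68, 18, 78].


Initial: [61, 96, 24, 38, 68, 18, 78]
Insert 96: [61, 96, 24, 38, 68, 18, 78]
Insert 24: [24, 61, 96, 38, 68, 18, 78]
Insert 38: [24, 38, 61, 96, 68, 18, 78]
Insert 68: [24, 38, 61, 68, 96, 18, 78]
Insert 18: [18, 24, 38, 61, 68, 96, 78]
Insert 78: [18, 24, 38, 61, 68, 78, 96]

Sorted: [18, 24, 38, 61, 68, 78, 96]


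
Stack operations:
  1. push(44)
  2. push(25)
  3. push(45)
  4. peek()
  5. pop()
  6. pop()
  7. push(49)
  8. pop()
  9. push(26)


push(44) -> [44]
push(25) -> [44, 25]
push(45) -> [44, 25, 45]
peek()->45
pop()->45, [44, 25]
pop()->25, [44]
push(49) -> [44, 49]
pop()->49, [44]
push(26) -> [44, 26]

Final stack: [44, 26]


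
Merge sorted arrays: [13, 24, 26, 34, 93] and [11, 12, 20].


Take 11 from B
Take 12 from B
Take 13 from A
Take 20 from B

Merged: [11, 12, 13, 20, 24, 26, 34, 93]


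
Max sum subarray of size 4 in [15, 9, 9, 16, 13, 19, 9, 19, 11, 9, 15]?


[0:4]: 49
[1:5]: 47
[2:6]: 57
[3:7]: 57
[4:8]: 60
[5:9]: 58
[6:10]: 48
[7:11]: 54

Max: 60 at [4:8]


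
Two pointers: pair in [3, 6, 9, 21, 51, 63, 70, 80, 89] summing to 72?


lo=0(3)+hi=8(89)=92
lo=0(3)+hi=7(80)=83
lo=0(3)+hi=6(70)=73
lo=0(3)+hi=5(63)=66
lo=1(6)+hi=5(63)=69
lo=2(9)+hi=5(63)=72

Yes: 9+63=72


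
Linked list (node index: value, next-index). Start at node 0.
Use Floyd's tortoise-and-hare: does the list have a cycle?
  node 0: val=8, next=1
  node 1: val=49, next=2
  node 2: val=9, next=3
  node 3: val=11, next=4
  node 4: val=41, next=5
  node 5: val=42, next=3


Floyd's tortoise (slow, +1) and hare (fast, +2):
  init: slow=0, fast=0
  step 1: slow=1, fast=2
  step 2: slow=2, fast=4
  step 3: slow=3, fast=3
  slow == fast at node 3: cycle detected

Cycle: yes


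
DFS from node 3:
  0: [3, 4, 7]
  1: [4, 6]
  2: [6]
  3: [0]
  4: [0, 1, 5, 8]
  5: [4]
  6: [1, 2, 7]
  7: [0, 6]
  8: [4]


Visit 3, push [0]
Visit 0, push [7, 4]
Visit 4, push [8, 5, 1]
Visit 1, push [6]
Visit 6, push [7, 2]
Visit 2, push []
Visit 7, push []
Visit 5, push []
Visit 8, push []

DFS order: [3, 0, 4, 1, 6, 2, 7, 5, 8]


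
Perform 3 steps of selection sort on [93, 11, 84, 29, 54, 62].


Initial: [93, 11, 84, 29, 54, 62]
Step 1: min=11 at 1
  Swap: [11, 93, 84, 29, 54, 62]
Step 2: min=29 at 3
  Swap: [11, 29, 84, 93, 54, 62]
Step 3: min=54 at 4
  Swap: [11, 29, 54, 93, 84, 62]

After 3 steps: [11, 29, 54, 93, 84, 62]


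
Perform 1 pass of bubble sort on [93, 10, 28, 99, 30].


Initial: [93, 10, 28, 99, 30]
Pass 1: [10, 28, 93, 30, 99] (3 swaps)

After 1 pass: [10, 28, 93, 30, 99]


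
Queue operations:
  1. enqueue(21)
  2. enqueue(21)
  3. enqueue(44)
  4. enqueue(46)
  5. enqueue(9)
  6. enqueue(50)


enqueue(21) -> [21]
enqueue(21) -> [21, 21]
enqueue(44) -> [21, 21, 44]
enqueue(46) -> [21, 21, 44, 46]
enqueue(9) -> [21, 21, 44, 46, 9]
enqueue(50) -> [21, 21, 44, 46, 9, 50]

Final queue: [21, 21, 44, 46, 9, 50]


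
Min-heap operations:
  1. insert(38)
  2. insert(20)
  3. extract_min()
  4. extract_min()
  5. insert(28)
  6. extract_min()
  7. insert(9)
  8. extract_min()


insert(38) -> [38]
insert(20) -> [20, 38]
extract_min()->20, [38]
extract_min()->38, []
insert(28) -> [28]
extract_min()->28, []
insert(9) -> [9]
extract_min()->9, []

Final heap: []


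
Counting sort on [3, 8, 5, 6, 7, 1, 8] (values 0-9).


Input: [3, 8, 5, 6, 7, 1, 8]
Counts: [0, 1, 0, 1, 0, 1, 1, 1, 2, 0]

Sorted: [1, 3, 5, 6, 7, 8, 8]


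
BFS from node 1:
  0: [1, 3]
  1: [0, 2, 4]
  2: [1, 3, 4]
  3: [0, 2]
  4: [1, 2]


Visit 1, enqueue [0, 2, 4]
Visit 0, enqueue [3]
Visit 2, enqueue []
Visit 4, enqueue []
Visit 3, enqueue []

BFS order: [1, 0, 2, 4, 3]


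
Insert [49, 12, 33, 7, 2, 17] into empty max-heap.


Insert 49: [49]
Insert 12: [49, 12]
Insert 33: [49, 12, 33]
Insert 7: [49, 12, 33, 7]
Insert 2: [49, 12, 33, 7, 2]
Insert 17: [49, 12, 33, 7, 2, 17]

Final heap: [49, 12, 33, 7, 2, 17]


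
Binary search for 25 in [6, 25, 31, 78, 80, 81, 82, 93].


Step 1: lo=0, hi=7, mid=3, val=78
Step 2: lo=0, hi=2, mid=1, val=25

Found at index 1


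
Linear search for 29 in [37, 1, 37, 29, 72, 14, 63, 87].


i=0: 37!=29
i=1: 1!=29
i=2: 37!=29
i=3: 29==29 found!

Found at 3, 4 comps


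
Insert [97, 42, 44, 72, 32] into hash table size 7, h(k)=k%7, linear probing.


Insert 97: h=6 -> slot 6
Insert 42: h=0 -> slot 0
Insert 44: h=2 -> slot 2
Insert 72: h=2, 1 probes -> slot 3
Insert 32: h=4 -> slot 4

Table: [42, None, 44, 72, 32, None, 97]


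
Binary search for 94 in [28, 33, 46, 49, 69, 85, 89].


Step 1: lo=0, hi=6, mid=3, val=49
Step 2: lo=4, hi=6, mid=5, val=85
Step 3: lo=6, hi=6, mid=6, val=89

Not found


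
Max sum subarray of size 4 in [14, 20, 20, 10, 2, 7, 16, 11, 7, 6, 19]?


[0:4]: 64
[1:5]: 52
[2:6]: 39
[3:7]: 35
[4:8]: 36
[5:9]: 41
[6:10]: 40
[7:11]: 43

Max: 64 at [0:4]


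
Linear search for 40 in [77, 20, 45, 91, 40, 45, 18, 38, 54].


i=0: 77!=40
i=1: 20!=40
i=2: 45!=40
i=3: 91!=40
i=4: 40==40 found!

Found at 4, 5 comps


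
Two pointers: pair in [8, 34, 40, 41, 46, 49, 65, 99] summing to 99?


lo=0(8)+hi=7(99)=107
lo=0(8)+hi=6(65)=73
lo=1(34)+hi=6(65)=99

Yes: 34+65=99


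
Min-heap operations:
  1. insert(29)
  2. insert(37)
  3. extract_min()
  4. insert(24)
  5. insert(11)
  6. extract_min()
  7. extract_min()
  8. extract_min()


insert(29) -> [29]
insert(37) -> [29, 37]
extract_min()->29, [37]
insert(24) -> [24, 37]
insert(11) -> [11, 37, 24]
extract_min()->11, [24, 37]
extract_min()->24, [37]
extract_min()->37, []

Final heap: []


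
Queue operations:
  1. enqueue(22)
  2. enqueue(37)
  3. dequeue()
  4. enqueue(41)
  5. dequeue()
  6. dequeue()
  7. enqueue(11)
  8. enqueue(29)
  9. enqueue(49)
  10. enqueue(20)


enqueue(22) -> [22]
enqueue(37) -> [22, 37]
dequeue()->22, [37]
enqueue(41) -> [37, 41]
dequeue()->37, [41]
dequeue()->41, []
enqueue(11) -> [11]
enqueue(29) -> [11, 29]
enqueue(49) -> [11, 29, 49]
enqueue(20) -> [11, 29, 49, 20]

Final queue: [11, 29, 49, 20]


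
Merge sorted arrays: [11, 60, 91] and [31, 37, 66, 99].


Take 11 from A
Take 31 from B
Take 37 from B
Take 60 from A
Take 66 from B
Take 91 from A

Merged: [11, 31, 37, 60, 66, 91, 99]


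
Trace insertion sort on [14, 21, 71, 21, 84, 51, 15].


Initial: [14, 21, 71, 21, 84, 51, 15]
Insert 21: [14, 21, 71, 21, 84, 51, 15]
Insert 71: [14, 21, 71, 21, 84, 51, 15]
Insert 21: [14, 21, 21, 71, 84, 51, 15]
Insert 84: [14, 21, 21, 71, 84, 51, 15]
Insert 51: [14, 21, 21, 51, 71, 84, 15]
Insert 15: [14, 15, 21, 21, 51, 71, 84]

Sorted: [14, 15, 21, 21, 51, 71, 84]


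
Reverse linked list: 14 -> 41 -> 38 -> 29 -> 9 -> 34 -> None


Step 1: curr=14, set curr.next=prev(None) | reversed so far: 14
Step 2: curr=41, set curr.next=prev(14) | reversed so far: 41 -> 14
Step 3: curr=38, set curr.next=prev(41) | reversed so far: 38 -> 41 -> 14
Step 4: curr=29, set curr.next=prev(38) | reversed so far: 29 -> 38 -> 41 -> 14
Step 5: curr=9, set curr.next=prev(29) | reversed so far: 9 -> 29 -> 38 -> 41 -> 14
Step 6: curr=34, set curr.next=prev(9) | reversed so far: 34 -> 9 -> 29 -> 38 -> 41 -> 14

34 -> 9 -> 29 -> 38 -> 41 -> 14 -> None


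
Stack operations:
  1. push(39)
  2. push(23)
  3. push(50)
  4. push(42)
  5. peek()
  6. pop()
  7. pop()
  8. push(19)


push(39) -> [39]
push(23) -> [39, 23]
push(50) -> [39, 23, 50]
push(42) -> [39, 23, 50, 42]
peek()->42
pop()->42, [39, 23, 50]
pop()->50, [39, 23]
push(19) -> [39, 23, 19]

Final stack: [39, 23, 19]


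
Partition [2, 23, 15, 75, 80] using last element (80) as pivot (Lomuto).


Pivot: 80
  2 <= 80: advance i (no swap)
  23 <= 80: advance i (no swap)
  15 <= 80: advance i (no swap)
  75 <= 80: advance i (no swap)
Place pivot at 4: [2, 23, 15, 75, 80]

Partitioned: [2, 23, 15, 75, 80]


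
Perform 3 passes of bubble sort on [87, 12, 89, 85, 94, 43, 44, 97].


Initial: [87, 12, 89, 85, 94, 43, 44, 97]
Pass 1: [12, 87, 85, 89, 43, 44, 94, 97] (4 swaps)
Pass 2: [12, 85, 87, 43, 44, 89, 94, 97] (3 swaps)
Pass 3: [12, 85, 43, 44, 87, 89, 94, 97] (2 swaps)

After 3 passes: [12, 85, 43, 44, 87, 89, 94, 97]


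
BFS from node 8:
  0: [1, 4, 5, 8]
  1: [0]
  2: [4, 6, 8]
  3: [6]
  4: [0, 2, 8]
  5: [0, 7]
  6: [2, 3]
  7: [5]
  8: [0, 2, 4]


Visit 8, enqueue [0, 2, 4]
Visit 0, enqueue [1, 5]
Visit 2, enqueue [6]
Visit 4, enqueue []
Visit 1, enqueue []
Visit 5, enqueue [7]
Visit 6, enqueue [3]
Visit 7, enqueue []
Visit 3, enqueue []

BFS order: [8, 0, 2, 4, 1, 5, 6, 7, 3]


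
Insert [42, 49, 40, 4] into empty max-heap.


Insert 42: [42]
Insert 49: [49, 42]
Insert 40: [49, 42, 40]
Insert 4: [49, 42, 40, 4]

Final heap: [49, 42, 40, 4]


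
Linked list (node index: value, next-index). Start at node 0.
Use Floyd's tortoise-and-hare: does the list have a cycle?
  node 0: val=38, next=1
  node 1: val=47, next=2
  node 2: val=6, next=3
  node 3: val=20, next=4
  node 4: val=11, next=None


Floyd's tortoise (slow, +1) and hare (fast, +2):
  init: slow=0, fast=0
  step 1: slow=1, fast=2
  step 2: slow=2, fast=4
  step 3: fast -> None, no cycle

Cycle: no


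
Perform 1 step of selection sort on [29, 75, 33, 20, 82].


Initial: [29, 75, 33, 20, 82]
Step 1: min=20 at 3
  Swap: [20, 75, 33, 29, 82]

After 1 step: [20, 75, 33, 29, 82]


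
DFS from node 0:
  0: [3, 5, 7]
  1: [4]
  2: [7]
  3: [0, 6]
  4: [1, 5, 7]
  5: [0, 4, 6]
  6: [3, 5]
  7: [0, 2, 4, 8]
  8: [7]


Visit 0, push [7, 5, 3]
Visit 3, push [6]
Visit 6, push [5]
Visit 5, push [4]
Visit 4, push [7, 1]
Visit 1, push []
Visit 7, push [8, 2]
Visit 2, push []
Visit 8, push []

DFS order: [0, 3, 6, 5, 4, 1, 7, 2, 8]


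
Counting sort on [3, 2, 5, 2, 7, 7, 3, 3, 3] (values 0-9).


Input: [3, 2, 5, 2, 7, 7, 3, 3, 3]
Counts: [0, 0, 2, 4, 0, 1, 0, 2, 0, 0]

Sorted: [2, 2, 3, 3, 3, 3, 5, 7, 7]


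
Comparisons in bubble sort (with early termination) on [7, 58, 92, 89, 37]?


Algorithm: bubble sort (with early termination)
Input: [7, 58, 92, 89, 37]
Sorted: [7, 37, 58, 89, 92]

10


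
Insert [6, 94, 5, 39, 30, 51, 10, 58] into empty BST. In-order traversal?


Insert 6: root
Insert 94: R from 6
Insert 5: L from 6
Insert 39: R from 6 -> L from 94
Insert 30: R from 6 -> L from 94 -> L from 39
Insert 51: R from 6 -> L from 94 -> R from 39
Insert 10: R from 6 -> L from 94 -> L from 39 -> L from 30
Insert 58: R from 6 -> L from 94 -> R from 39 -> R from 51

In-order: [5, 6, 10, 30, 39, 51, 58, 94]


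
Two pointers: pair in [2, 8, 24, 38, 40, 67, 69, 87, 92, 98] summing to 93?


lo=0(2)+hi=9(98)=100
lo=0(2)+hi=8(92)=94
lo=0(2)+hi=7(87)=89
lo=1(8)+hi=7(87)=95
lo=1(8)+hi=6(69)=77
lo=2(24)+hi=6(69)=93

Yes: 24+69=93


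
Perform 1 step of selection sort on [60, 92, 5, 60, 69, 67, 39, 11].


Initial: [60, 92, 5, 60, 69, 67, 39, 11]
Step 1: min=5 at 2
  Swap: [5, 92, 60, 60, 69, 67, 39, 11]

After 1 step: [5, 92, 60, 60, 69, 67, 39, 11]


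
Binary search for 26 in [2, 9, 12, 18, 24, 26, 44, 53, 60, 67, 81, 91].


Step 1: lo=0, hi=11, mid=5, val=26

Found at index 5


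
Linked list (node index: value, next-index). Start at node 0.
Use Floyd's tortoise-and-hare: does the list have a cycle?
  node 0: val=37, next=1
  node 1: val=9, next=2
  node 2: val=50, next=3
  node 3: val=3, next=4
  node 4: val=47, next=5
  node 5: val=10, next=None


Floyd's tortoise (slow, +1) and hare (fast, +2):
  init: slow=0, fast=0
  step 1: slow=1, fast=2
  step 2: slow=2, fast=4
  step 3: fast 4->5->None, no cycle

Cycle: no


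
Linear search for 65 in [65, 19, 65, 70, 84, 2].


i=0: 65==65 found!

Found at 0, 1 comps


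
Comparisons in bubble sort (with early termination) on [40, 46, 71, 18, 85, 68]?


Algorithm: bubble sort (with early termination)
Input: [40, 46, 71, 18, 85, 68]
Sorted: [18, 40, 46, 68, 71, 85]

14


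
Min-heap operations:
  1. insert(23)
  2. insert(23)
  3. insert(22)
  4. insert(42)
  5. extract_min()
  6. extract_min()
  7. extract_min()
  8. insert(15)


insert(23) -> [23]
insert(23) -> [23, 23]
insert(22) -> [22, 23, 23]
insert(42) -> [22, 23, 23, 42]
extract_min()->22, [23, 23, 42]
extract_min()->23, [23, 42]
extract_min()->23, [42]
insert(15) -> [15, 42]

Final heap: [15, 42]


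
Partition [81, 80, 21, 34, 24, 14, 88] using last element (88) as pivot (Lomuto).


Pivot: 88
  81 <= 88: advance i (no swap)
  80 <= 88: advance i (no swap)
  21 <= 88: advance i (no swap)
  34 <= 88: advance i (no swap)
  24 <= 88: advance i (no swap)
  14 <= 88: advance i (no swap)
Place pivot at 6: [81, 80, 21, 34, 24, 14, 88]

Partitioned: [81, 80, 21, 34, 24, 14, 88]


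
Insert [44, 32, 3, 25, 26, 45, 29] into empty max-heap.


Insert 44: [44]
Insert 32: [44, 32]
Insert 3: [44, 32, 3]
Insert 25: [44, 32, 3, 25]
Insert 26: [44, 32, 3, 25, 26]
Insert 45: [45, 32, 44, 25, 26, 3]
Insert 29: [45, 32, 44, 25, 26, 3, 29]

Final heap: [45, 32, 44, 25, 26, 3, 29]


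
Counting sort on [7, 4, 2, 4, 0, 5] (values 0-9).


Input: [7, 4, 2, 4, 0, 5]
Counts: [1, 0, 1, 0, 2, 1, 0, 1, 0, 0]

Sorted: [0, 2, 4, 4, 5, 7]


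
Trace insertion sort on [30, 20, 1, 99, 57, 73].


Initial: [30, 20, 1, 99, 57, 73]
Insert 20: [20, 30, 1, 99, 57, 73]
Insert 1: [1, 20, 30, 99, 57, 73]
Insert 99: [1, 20, 30, 99, 57, 73]
Insert 57: [1, 20, 30, 57, 99, 73]
Insert 73: [1, 20, 30, 57, 73, 99]

Sorted: [1, 20, 30, 57, 73, 99]


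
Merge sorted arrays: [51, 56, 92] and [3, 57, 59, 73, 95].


Take 3 from B
Take 51 from A
Take 56 from A
Take 57 from B
Take 59 from B
Take 73 from B
Take 92 from A

Merged: [3, 51, 56, 57, 59, 73, 92, 95]


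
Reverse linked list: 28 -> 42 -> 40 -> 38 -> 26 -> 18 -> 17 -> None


Step 1: curr=28, set curr.next=prev(None) | reversed so far: 28
Step 2: curr=42, set curr.next=prev(28) | reversed so far: 42 -> 28
Step 3: curr=40, set curr.next=prev(42) | reversed so far: 40 -> 42 -> 28
Step 4: curr=38, set curr.next=prev(40) | reversed so far: 38 -> 40 -> 42 -> 28
Step 5: curr=26, set curr.next=prev(38) | reversed so far: 26 -> 38 -> 40 -> 42 -> 28
Step 6: curr=18, set curr.next=prev(26) | reversed so far: 18 -> 26 -> 38 -> 40 -> 42 -> 28
Step 7: curr=17, set curr.next=prev(18) | reversed so far: 17 -> 18 -> 26 -> 38 -> 40 -> 42 -> 28

17 -> 18 -> 26 -> 38 -> 40 -> 42 -> 28 -> None


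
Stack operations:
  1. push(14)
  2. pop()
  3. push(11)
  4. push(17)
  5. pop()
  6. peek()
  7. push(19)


push(14) -> [14]
pop()->14, []
push(11) -> [11]
push(17) -> [11, 17]
pop()->17, [11]
peek()->11
push(19) -> [11, 19]

Final stack: [11, 19]


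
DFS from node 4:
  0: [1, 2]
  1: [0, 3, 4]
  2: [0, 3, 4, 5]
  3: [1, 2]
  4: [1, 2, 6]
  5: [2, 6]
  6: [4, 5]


Visit 4, push [6, 2, 1]
Visit 1, push [3, 0]
Visit 0, push [2]
Visit 2, push [5, 3]
Visit 3, push []
Visit 5, push [6]
Visit 6, push []

DFS order: [4, 1, 0, 2, 3, 5, 6]


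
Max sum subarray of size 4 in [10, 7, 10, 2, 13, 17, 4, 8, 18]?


[0:4]: 29
[1:5]: 32
[2:6]: 42
[3:7]: 36
[4:8]: 42
[5:9]: 47

Max: 47 at [5:9]


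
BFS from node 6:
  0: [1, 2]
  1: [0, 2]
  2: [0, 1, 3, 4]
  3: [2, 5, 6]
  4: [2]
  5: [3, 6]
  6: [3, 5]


Visit 6, enqueue [3, 5]
Visit 3, enqueue [2]
Visit 5, enqueue []
Visit 2, enqueue [0, 1, 4]
Visit 0, enqueue []
Visit 1, enqueue []
Visit 4, enqueue []

BFS order: [6, 3, 5, 2, 0, 1, 4]


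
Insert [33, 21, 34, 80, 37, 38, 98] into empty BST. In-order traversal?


Insert 33: root
Insert 21: L from 33
Insert 34: R from 33
Insert 80: R from 33 -> R from 34
Insert 37: R from 33 -> R from 34 -> L from 80
Insert 38: R from 33 -> R from 34 -> L from 80 -> R from 37
Insert 98: R from 33 -> R from 34 -> R from 80

In-order: [21, 33, 34, 37, 38, 80, 98]


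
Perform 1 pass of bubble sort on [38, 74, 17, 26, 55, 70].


Initial: [38, 74, 17, 26, 55, 70]
Pass 1: [38, 17, 26, 55, 70, 74] (4 swaps)

After 1 pass: [38, 17, 26, 55, 70, 74]


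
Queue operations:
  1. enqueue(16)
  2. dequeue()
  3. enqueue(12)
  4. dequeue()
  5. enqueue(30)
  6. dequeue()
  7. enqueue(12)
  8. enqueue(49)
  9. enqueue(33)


enqueue(16) -> [16]
dequeue()->16, []
enqueue(12) -> [12]
dequeue()->12, []
enqueue(30) -> [30]
dequeue()->30, []
enqueue(12) -> [12]
enqueue(49) -> [12, 49]
enqueue(33) -> [12, 49, 33]

Final queue: [12, 49, 33]


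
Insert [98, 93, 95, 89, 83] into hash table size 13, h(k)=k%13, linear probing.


Insert 98: h=7 -> slot 7
Insert 93: h=2 -> slot 2
Insert 95: h=4 -> slot 4
Insert 89: h=11 -> slot 11
Insert 83: h=5 -> slot 5

Table: [None, None, 93, None, 95, 83, None, 98, None, None, None, 89, None]


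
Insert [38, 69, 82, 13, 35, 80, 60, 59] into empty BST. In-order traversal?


Insert 38: root
Insert 69: R from 38
Insert 82: R from 38 -> R from 69
Insert 13: L from 38
Insert 35: L from 38 -> R from 13
Insert 80: R from 38 -> R from 69 -> L from 82
Insert 60: R from 38 -> L from 69
Insert 59: R from 38 -> L from 69 -> L from 60

In-order: [13, 35, 38, 59, 60, 69, 80, 82]


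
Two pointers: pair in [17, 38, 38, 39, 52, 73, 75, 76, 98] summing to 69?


lo=0(17)+hi=8(98)=115
lo=0(17)+hi=7(76)=93
lo=0(17)+hi=6(75)=92
lo=0(17)+hi=5(73)=90
lo=0(17)+hi=4(52)=69

Yes: 17+52=69


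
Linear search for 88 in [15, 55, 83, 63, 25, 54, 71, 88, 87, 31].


i=0: 15!=88
i=1: 55!=88
i=2: 83!=88
i=3: 63!=88
i=4: 25!=88
i=5: 54!=88
i=6: 71!=88
i=7: 88==88 found!

Found at 7, 8 comps


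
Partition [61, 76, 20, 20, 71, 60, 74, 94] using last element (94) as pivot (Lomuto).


Pivot: 94
  61 <= 94: advance i (no swap)
  76 <= 94: advance i (no swap)
  20 <= 94: advance i (no swap)
  20 <= 94: advance i (no swap)
  71 <= 94: advance i (no swap)
  60 <= 94: advance i (no swap)
  74 <= 94: advance i (no swap)
Place pivot at 7: [61, 76, 20, 20, 71, 60, 74, 94]

Partitioned: [61, 76, 20, 20, 71, 60, 74, 94]


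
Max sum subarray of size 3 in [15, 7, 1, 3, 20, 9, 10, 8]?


[0:3]: 23
[1:4]: 11
[2:5]: 24
[3:6]: 32
[4:7]: 39
[5:8]: 27

Max: 39 at [4:7]


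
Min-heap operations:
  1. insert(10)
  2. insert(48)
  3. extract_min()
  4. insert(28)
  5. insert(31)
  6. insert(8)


insert(10) -> [10]
insert(48) -> [10, 48]
extract_min()->10, [48]
insert(28) -> [28, 48]
insert(31) -> [28, 48, 31]
insert(8) -> [8, 28, 31, 48]

Final heap: [8, 28, 31, 48]


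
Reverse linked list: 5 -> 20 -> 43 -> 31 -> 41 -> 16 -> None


Step 1: curr=5, set curr.next=prev(None) | reversed so far: 5
Step 2: curr=20, set curr.next=prev(5) | reversed so far: 20 -> 5
Step 3: curr=43, set curr.next=prev(20) | reversed so far: 43 -> 20 -> 5
Step 4: curr=31, set curr.next=prev(43) | reversed so far: 31 -> 43 -> 20 -> 5
Step 5: curr=41, set curr.next=prev(31) | reversed so far: 41 -> 31 -> 43 -> 20 -> 5
Step 6: curr=16, set curr.next=prev(41) | reversed so far: 16 -> 41 -> 31 -> 43 -> 20 -> 5

16 -> 41 -> 31 -> 43 -> 20 -> 5 -> None


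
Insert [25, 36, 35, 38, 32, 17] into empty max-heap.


Insert 25: [25]
Insert 36: [36, 25]
Insert 35: [36, 25, 35]
Insert 38: [38, 36, 35, 25]
Insert 32: [38, 36, 35, 25, 32]
Insert 17: [38, 36, 35, 25, 32, 17]

Final heap: [38, 36, 35, 25, 32, 17]


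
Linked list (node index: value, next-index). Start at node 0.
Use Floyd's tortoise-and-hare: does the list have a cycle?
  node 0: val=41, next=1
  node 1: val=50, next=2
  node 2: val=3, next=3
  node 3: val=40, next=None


Floyd's tortoise (slow, +1) and hare (fast, +2):
  init: slow=0, fast=0
  step 1: slow=1, fast=2
  step 2: fast 2->3->None, no cycle

Cycle: no


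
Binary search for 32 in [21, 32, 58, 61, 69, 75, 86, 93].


Step 1: lo=0, hi=7, mid=3, val=61
Step 2: lo=0, hi=2, mid=1, val=32

Found at index 1


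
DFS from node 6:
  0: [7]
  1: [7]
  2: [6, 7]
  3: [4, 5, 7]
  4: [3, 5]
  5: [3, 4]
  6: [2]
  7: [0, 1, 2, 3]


Visit 6, push [2]
Visit 2, push [7]
Visit 7, push [3, 1, 0]
Visit 0, push []
Visit 1, push []
Visit 3, push [5, 4]
Visit 4, push [5]
Visit 5, push []

DFS order: [6, 2, 7, 0, 1, 3, 4, 5]


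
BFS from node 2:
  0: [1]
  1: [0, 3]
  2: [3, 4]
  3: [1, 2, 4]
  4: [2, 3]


Visit 2, enqueue [3, 4]
Visit 3, enqueue [1]
Visit 4, enqueue []
Visit 1, enqueue [0]
Visit 0, enqueue []

BFS order: [2, 3, 4, 1, 0]


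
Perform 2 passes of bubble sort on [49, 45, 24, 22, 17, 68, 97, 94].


Initial: [49, 45, 24, 22, 17, 68, 97, 94]
Pass 1: [45, 24, 22, 17, 49, 68, 94, 97] (5 swaps)
Pass 2: [24, 22, 17, 45, 49, 68, 94, 97] (3 swaps)

After 2 passes: [24, 22, 17, 45, 49, 68, 94, 97]


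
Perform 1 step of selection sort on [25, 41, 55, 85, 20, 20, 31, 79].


Initial: [25, 41, 55, 85, 20, 20, 31, 79]
Step 1: min=20 at 4
  Swap: [20, 41, 55, 85, 25, 20, 31, 79]

After 1 step: [20, 41, 55, 85, 25, 20, 31, 79]


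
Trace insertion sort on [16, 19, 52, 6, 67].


Initial: [16, 19, 52, 6, 67]
Insert 19: [16, 19, 52, 6, 67]
Insert 52: [16, 19, 52, 6, 67]
Insert 6: [6, 16, 19, 52, 67]
Insert 67: [6, 16, 19, 52, 67]

Sorted: [6, 16, 19, 52, 67]


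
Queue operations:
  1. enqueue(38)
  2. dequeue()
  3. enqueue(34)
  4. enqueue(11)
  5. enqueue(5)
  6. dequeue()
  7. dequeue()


enqueue(38) -> [38]
dequeue()->38, []
enqueue(34) -> [34]
enqueue(11) -> [34, 11]
enqueue(5) -> [34, 11, 5]
dequeue()->34, [11, 5]
dequeue()->11, [5]

Final queue: [5]


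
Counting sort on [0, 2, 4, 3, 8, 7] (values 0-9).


Input: [0, 2, 4, 3, 8, 7]
Counts: [1, 0, 1, 1, 1, 0, 0, 1, 1, 0]

Sorted: [0, 2, 3, 4, 7, 8]


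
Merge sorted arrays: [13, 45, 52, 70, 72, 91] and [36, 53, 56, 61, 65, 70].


Take 13 from A
Take 36 from B
Take 45 from A
Take 52 from A
Take 53 from B
Take 56 from B
Take 61 from B
Take 65 from B
Take 70 from A
Take 70 from B

Merged: [13, 36, 45, 52, 53, 56, 61, 65, 70, 70, 72, 91]


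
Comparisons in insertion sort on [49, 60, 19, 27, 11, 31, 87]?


Algorithm: insertion sort
Input: [49, 60, 19, 27, 11, 31, 87]
Sorted: [11, 19, 27, 31, 49, 60, 87]

14


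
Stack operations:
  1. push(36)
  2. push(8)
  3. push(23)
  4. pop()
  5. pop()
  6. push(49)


push(36) -> [36]
push(8) -> [36, 8]
push(23) -> [36, 8, 23]
pop()->23, [36, 8]
pop()->8, [36]
push(49) -> [36, 49]

Final stack: [36, 49]


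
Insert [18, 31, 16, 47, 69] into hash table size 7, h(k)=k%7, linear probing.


Insert 18: h=4 -> slot 4
Insert 31: h=3 -> slot 3
Insert 16: h=2 -> slot 2
Insert 47: h=5 -> slot 5
Insert 69: h=6 -> slot 6

Table: [None, None, 16, 31, 18, 47, 69]


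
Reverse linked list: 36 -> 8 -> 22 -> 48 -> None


Step 1: curr=36, set curr.next=prev(None) | reversed so far: 36
Step 2: curr=8, set curr.next=prev(36) | reversed so far: 8 -> 36
Step 3: curr=22, set curr.next=prev(8) | reversed so far: 22 -> 8 -> 36
Step 4: curr=48, set curr.next=prev(22) | reversed so far: 48 -> 22 -> 8 -> 36

48 -> 22 -> 8 -> 36 -> None


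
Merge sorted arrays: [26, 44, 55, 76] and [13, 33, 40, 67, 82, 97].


Take 13 from B
Take 26 from A
Take 33 from B
Take 40 from B
Take 44 from A
Take 55 from A
Take 67 from B
Take 76 from A

Merged: [13, 26, 33, 40, 44, 55, 67, 76, 82, 97]


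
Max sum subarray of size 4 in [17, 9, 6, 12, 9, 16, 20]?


[0:4]: 44
[1:5]: 36
[2:6]: 43
[3:7]: 57

Max: 57 at [3:7]


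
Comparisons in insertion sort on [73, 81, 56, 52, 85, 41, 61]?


Algorithm: insertion sort
Input: [73, 81, 56, 52, 85, 41, 61]
Sorted: [41, 52, 56, 61, 73, 81, 85]

16


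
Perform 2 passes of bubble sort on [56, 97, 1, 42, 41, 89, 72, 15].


Initial: [56, 97, 1, 42, 41, 89, 72, 15]
Pass 1: [56, 1, 42, 41, 89, 72, 15, 97] (6 swaps)
Pass 2: [1, 42, 41, 56, 72, 15, 89, 97] (5 swaps)

After 2 passes: [1, 42, 41, 56, 72, 15, 89, 97]


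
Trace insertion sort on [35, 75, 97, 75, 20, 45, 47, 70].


Initial: [35, 75, 97, 75, 20, 45, 47, 70]
Insert 75: [35, 75, 97, 75, 20, 45, 47, 70]
Insert 97: [35, 75, 97, 75, 20, 45, 47, 70]
Insert 75: [35, 75, 75, 97, 20, 45, 47, 70]
Insert 20: [20, 35, 75, 75, 97, 45, 47, 70]
Insert 45: [20, 35, 45, 75, 75, 97, 47, 70]
Insert 47: [20, 35, 45, 47, 75, 75, 97, 70]
Insert 70: [20, 35, 45, 47, 70, 75, 75, 97]

Sorted: [20, 35, 45, 47, 70, 75, 75, 97]


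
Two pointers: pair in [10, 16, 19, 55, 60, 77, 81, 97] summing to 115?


lo=0(10)+hi=7(97)=107
lo=1(16)+hi=7(97)=113
lo=2(19)+hi=7(97)=116
lo=2(19)+hi=6(81)=100
lo=3(55)+hi=6(81)=136
lo=3(55)+hi=5(77)=132
lo=3(55)+hi=4(60)=115

Yes: 55+60=115


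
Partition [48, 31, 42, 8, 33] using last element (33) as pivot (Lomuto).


Pivot: 33
  31 <= 33: swap -> [31, 48, 42, 8, 33]
  8 <= 33: swap -> [31, 8, 42, 48, 33]
Place pivot at 2: [31, 8, 33, 48, 42]

Partitioned: [31, 8, 33, 48, 42]


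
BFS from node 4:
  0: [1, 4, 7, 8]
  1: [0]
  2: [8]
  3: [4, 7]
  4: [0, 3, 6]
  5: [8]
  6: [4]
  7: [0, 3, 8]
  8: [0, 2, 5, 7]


Visit 4, enqueue [0, 3, 6]
Visit 0, enqueue [1, 7, 8]
Visit 3, enqueue []
Visit 6, enqueue []
Visit 1, enqueue []
Visit 7, enqueue []
Visit 8, enqueue [2, 5]
Visit 2, enqueue []
Visit 5, enqueue []

BFS order: [4, 0, 3, 6, 1, 7, 8, 2, 5]


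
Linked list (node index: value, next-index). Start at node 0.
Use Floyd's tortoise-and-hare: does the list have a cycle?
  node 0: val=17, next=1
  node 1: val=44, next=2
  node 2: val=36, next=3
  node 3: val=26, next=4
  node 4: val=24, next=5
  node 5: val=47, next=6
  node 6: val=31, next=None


Floyd's tortoise (slow, +1) and hare (fast, +2):
  init: slow=0, fast=0
  step 1: slow=1, fast=2
  step 2: slow=2, fast=4
  step 3: slow=3, fast=6
  step 4: fast -> None, no cycle

Cycle: no


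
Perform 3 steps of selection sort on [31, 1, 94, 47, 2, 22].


Initial: [31, 1, 94, 47, 2, 22]
Step 1: min=1 at 1
  Swap: [1, 31, 94, 47, 2, 22]
Step 2: min=2 at 4
  Swap: [1, 2, 94, 47, 31, 22]
Step 3: min=22 at 5
  Swap: [1, 2, 22, 47, 31, 94]

After 3 steps: [1, 2, 22, 47, 31, 94]


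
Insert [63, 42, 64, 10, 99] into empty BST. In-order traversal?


Insert 63: root
Insert 42: L from 63
Insert 64: R from 63
Insert 10: L from 63 -> L from 42
Insert 99: R from 63 -> R from 64

In-order: [10, 42, 63, 64, 99]


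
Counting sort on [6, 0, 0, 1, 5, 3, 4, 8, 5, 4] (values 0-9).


Input: [6, 0, 0, 1, 5, 3, 4, 8, 5, 4]
Counts: [2, 1, 0, 1, 2, 2, 1, 0, 1, 0]

Sorted: [0, 0, 1, 3, 4, 4, 5, 5, 6, 8]


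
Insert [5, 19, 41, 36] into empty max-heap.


Insert 5: [5]
Insert 19: [19, 5]
Insert 41: [41, 5, 19]
Insert 36: [41, 36, 19, 5]

Final heap: [41, 36, 19, 5]


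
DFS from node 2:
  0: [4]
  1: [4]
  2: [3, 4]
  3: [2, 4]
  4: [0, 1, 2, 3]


Visit 2, push [4, 3]
Visit 3, push [4]
Visit 4, push [1, 0]
Visit 0, push []
Visit 1, push []

DFS order: [2, 3, 4, 0, 1]


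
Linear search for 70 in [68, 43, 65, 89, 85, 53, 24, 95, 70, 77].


i=0: 68!=70
i=1: 43!=70
i=2: 65!=70
i=3: 89!=70
i=4: 85!=70
i=5: 53!=70
i=6: 24!=70
i=7: 95!=70
i=8: 70==70 found!

Found at 8, 9 comps


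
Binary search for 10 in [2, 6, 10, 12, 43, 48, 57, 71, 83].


Step 1: lo=0, hi=8, mid=4, val=43
Step 2: lo=0, hi=3, mid=1, val=6
Step 3: lo=2, hi=3, mid=2, val=10

Found at index 2


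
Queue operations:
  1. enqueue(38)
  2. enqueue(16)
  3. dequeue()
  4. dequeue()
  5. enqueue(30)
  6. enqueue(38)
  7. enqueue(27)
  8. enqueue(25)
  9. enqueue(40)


enqueue(38) -> [38]
enqueue(16) -> [38, 16]
dequeue()->38, [16]
dequeue()->16, []
enqueue(30) -> [30]
enqueue(38) -> [30, 38]
enqueue(27) -> [30, 38, 27]
enqueue(25) -> [30, 38, 27, 25]
enqueue(40) -> [30, 38, 27, 25, 40]

Final queue: [30, 38, 27, 25, 40]


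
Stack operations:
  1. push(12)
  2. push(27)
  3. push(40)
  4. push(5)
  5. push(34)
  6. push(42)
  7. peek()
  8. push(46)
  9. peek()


push(12) -> [12]
push(27) -> [12, 27]
push(40) -> [12, 27, 40]
push(5) -> [12, 27, 40, 5]
push(34) -> [12, 27, 40, 5, 34]
push(42) -> [12, 27, 40, 5, 34, 42]
peek()->42
push(46) -> [12, 27, 40, 5, 34, 42, 46]
peek()->46

Final stack: [12, 27, 40, 5, 34, 42, 46]


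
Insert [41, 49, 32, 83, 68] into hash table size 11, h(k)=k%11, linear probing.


Insert 41: h=8 -> slot 8
Insert 49: h=5 -> slot 5
Insert 32: h=10 -> slot 10
Insert 83: h=6 -> slot 6
Insert 68: h=2 -> slot 2

Table: [None, None, 68, None, None, 49, 83, None, 41, None, 32]


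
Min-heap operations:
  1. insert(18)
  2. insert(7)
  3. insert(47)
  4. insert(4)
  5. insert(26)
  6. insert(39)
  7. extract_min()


insert(18) -> [18]
insert(7) -> [7, 18]
insert(47) -> [7, 18, 47]
insert(4) -> [4, 7, 47, 18]
insert(26) -> [4, 7, 47, 18, 26]
insert(39) -> [4, 7, 39, 18, 26, 47]
extract_min()->4, [7, 18, 39, 47, 26]

Final heap: [7, 18, 39, 47, 26]


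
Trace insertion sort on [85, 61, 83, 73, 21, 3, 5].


Initial: [85, 61, 83, 73, 21, 3, 5]
Insert 61: [61, 85, 83, 73, 21, 3, 5]
Insert 83: [61, 83, 85, 73, 21, 3, 5]
Insert 73: [61, 73, 83, 85, 21, 3, 5]
Insert 21: [21, 61, 73, 83, 85, 3, 5]
Insert 3: [3, 21, 61, 73, 83, 85, 5]
Insert 5: [3, 5, 21, 61, 73, 83, 85]

Sorted: [3, 5, 21, 61, 73, 83, 85]


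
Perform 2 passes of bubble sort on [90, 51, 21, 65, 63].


Initial: [90, 51, 21, 65, 63]
Pass 1: [51, 21, 65, 63, 90] (4 swaps)
Pass 2: [21, 51, 63, 65, 90] (2 swaps)

After 2 passes: [21, 51, 63, 65, 90]


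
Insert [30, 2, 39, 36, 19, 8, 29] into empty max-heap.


Insert 30: [30]
Insert 2: [30, 2]
Insert 39: [39, 2, 30]
Insert 36: [39, 36, 30, 2]
Insert 19: [39, 36, 30, 2, 19]
Insert 8: [39, 36, 30, 2, 19, 8]
Insert 29: [39, 36, 30, 2, 19, 8, 29]

Final heap: [39, 36, 30, 2, 19, 8, 29]


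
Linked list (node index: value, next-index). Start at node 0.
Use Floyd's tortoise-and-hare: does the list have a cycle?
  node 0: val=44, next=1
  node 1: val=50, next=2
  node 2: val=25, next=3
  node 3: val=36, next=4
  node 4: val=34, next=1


Floyd's tortoise (slow, +1) and hare (fast, +2):
  init: slow=0, fast=0
  step 1: slow=1, fast=2
  step 2: slow=2, fast=4
  step 3: slow=3, fast=2
  step 4: slow=4, fast=4
  slow == fast at node 4: cycle detected

Cycle: yes


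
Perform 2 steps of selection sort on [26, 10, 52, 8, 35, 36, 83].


Initial: [26, 10, 52, 8, 35, 36, 83]
Step 1: min=8 at 3
  Swap: [8, 10, 52, 26, 35, 36, 83]
Step 2: min=10 at 1
  Swap: [8, 10, 52, 26, 35, 36, 83]

After 2 steps: [8, 10, 52, 26, 35, 36, 83]


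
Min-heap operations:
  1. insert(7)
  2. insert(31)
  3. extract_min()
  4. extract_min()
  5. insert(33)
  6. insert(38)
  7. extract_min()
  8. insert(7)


insert(7) -> [7]
insert(31) -> [7, 31]
extract_min()->7, [31]
extract_min()->31, []
insert(33) -> [33]
insert(38) -> [33, 38]
extract_min()->33, [38]
insert(7) -> [7, 38]

Final heap: [7, 38]


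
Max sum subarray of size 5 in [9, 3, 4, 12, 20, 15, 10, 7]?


[0:5]: 48
[1:6]: 54
[2:7]: 61
[3:8]: 64

Max: 64 at [3:8]


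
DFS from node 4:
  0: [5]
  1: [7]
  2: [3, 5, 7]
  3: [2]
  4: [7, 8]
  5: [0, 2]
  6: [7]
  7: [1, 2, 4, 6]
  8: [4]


Visit 4, push [8, 7]
Visit 7, push [6, 2, 1]
Visit 1, push []
Visit 2, push [5, 3]
Visit 3, push []
Visit 5, push [0]
Visit 0, push []
Visit 6, push []
Visit 8, push []

DFS order: [4, 7, 1, 2, 3, 5, 0, 6, 8]


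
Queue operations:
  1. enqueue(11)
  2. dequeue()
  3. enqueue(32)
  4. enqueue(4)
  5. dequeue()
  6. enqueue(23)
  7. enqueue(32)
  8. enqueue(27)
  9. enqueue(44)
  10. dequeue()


enqueue(11) -> [11]
dequeue()->11, []
enqueue(32) -> [32]
enqueue(4) -> [32, 4]
dequeue()->32, [4]
enqueue(23) -> [4, 23]
enqueue(32) -> [4, 23, 32]
enqueue(27) -> [4, 23, 32, 27]
enqueue(44) -> [4, 23, 32, 27, 44]
dequeue()->4, [23, 32, 27, 44]

Final queue: [23, 32, 27, 44]
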